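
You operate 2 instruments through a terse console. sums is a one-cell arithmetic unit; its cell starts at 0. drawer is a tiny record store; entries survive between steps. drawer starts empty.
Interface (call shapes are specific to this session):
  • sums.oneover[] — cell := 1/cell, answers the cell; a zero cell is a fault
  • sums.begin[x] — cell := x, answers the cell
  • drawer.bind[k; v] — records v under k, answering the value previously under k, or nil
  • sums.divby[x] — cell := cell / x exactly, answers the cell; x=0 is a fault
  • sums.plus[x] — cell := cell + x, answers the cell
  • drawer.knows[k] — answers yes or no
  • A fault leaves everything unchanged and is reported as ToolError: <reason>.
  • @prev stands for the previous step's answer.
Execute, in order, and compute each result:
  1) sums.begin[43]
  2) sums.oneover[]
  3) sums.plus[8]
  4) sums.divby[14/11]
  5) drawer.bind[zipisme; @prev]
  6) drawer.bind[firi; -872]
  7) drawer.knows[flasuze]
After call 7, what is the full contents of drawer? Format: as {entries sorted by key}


Answer: {firi=-872, zipisme=3795/602}

Derivation:
Act: begin[x='43']
Obs: 43
Act: oneover[]
Obs: 1/43
Act: plus[x='8']
Obs: 345/43
Act: divby[x='14/11']
Obs: 3795/602
Act: bind[k='zipisme'; v='@prev']
Obs: nil
Act: bind[k='firi'; v='-872']
Obs: nil
Act: knows[k='flasuze']
Obs: no


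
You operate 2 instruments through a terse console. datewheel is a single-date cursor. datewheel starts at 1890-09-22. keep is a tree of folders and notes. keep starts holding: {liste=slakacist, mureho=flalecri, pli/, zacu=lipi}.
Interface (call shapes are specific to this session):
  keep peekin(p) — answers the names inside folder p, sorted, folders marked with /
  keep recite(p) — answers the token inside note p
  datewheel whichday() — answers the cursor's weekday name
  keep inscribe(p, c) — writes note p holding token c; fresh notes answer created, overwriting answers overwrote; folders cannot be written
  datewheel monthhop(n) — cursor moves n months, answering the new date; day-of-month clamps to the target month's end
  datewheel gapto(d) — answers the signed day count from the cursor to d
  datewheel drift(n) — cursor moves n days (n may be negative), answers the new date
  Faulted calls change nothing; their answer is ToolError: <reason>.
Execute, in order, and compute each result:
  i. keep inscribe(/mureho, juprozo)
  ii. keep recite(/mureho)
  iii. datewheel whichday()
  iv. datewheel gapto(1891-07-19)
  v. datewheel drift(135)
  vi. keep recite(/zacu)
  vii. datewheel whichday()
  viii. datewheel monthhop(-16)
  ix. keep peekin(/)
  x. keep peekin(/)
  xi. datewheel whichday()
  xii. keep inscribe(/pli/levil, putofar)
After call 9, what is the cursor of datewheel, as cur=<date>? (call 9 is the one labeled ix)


>> keep inscribe(p='/mureho', c='juprozo')
<< overwrote
>> keep recite(p='/mureho')
<< juprozo
>> datewheel whichday()
<< Monday
>> datewheel gapto(d='1891-07-19')
<< 300
>> datewheel drift(n='135')
<< 1891-02-04
>> keep recite(p='/zacu')
<< lipi
>> datewheel whichday()
<< Wednesday
>> datewheel monthhop(n='-16')
<< 1889-10-04
>> keep peekin(p='/')
<< [liste, mureho, pli/, zacu]
>> keep peekin(p='/')
<< [liste, mureho, pli/, zacu]
>> datewheel whichday()
<< Friday
>> keep inscribe(p='/pli/levil', c='putofar')
<< created

Answer: cur=1889-10-04


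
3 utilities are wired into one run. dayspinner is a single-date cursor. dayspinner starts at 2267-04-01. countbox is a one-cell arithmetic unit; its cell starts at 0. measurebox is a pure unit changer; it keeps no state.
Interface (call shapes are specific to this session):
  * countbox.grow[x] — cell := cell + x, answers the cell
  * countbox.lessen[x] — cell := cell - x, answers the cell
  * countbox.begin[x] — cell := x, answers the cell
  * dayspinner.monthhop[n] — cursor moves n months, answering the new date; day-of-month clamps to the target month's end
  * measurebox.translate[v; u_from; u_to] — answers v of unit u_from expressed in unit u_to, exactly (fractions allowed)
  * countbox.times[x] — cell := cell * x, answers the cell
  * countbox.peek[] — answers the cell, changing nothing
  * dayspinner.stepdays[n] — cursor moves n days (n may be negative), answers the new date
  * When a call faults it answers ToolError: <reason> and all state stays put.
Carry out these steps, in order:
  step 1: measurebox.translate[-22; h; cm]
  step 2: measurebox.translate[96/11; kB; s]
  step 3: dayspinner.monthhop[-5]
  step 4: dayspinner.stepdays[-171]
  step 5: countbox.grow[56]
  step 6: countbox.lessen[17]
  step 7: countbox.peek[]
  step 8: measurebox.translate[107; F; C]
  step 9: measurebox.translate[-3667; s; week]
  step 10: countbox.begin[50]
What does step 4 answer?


Answer: 2266-05-14

Derivation:
# 1. measurebox.translate(-22, h, cm) => ToolError: incompatible units
# 2. measurebox.translate(96/11, kB, s) => ToolError: incompatible units
# 3. dayspinner.monthhop(-5) => 2266-11-01
# 4. dayspinner.stepdays(-171) => 2266-05-14
# 5. countbox.grow(56) => 56
# 6. countbox.lessen(17) => 39
# 7. countbox.peek() => 39
# 8. measurebox.translate(107, F, C) => 125/3
# 9. measurebox.translate(-3667, s, week) => -3667/604800
# 10. countbox.begin(50) => 50


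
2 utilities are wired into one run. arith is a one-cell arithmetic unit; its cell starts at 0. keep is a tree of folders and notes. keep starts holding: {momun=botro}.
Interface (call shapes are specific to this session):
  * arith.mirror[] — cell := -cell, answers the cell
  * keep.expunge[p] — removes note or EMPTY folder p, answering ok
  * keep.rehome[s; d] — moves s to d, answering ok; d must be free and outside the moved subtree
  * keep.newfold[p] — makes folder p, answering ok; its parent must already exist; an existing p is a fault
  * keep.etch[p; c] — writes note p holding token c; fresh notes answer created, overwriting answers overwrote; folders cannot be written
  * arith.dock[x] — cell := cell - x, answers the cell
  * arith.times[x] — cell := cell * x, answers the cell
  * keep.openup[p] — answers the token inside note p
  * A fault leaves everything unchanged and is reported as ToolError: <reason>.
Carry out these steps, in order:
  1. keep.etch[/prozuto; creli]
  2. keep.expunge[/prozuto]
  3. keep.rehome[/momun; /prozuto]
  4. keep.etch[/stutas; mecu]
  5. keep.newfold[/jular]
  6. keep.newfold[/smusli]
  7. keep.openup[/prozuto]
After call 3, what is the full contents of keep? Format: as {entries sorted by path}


Using keep.etch passing p=/prozuto, c=creli, and get created.
I invoke keep.expunge passing p=/prozuto, — result: ok.
Then keep.rehome passing s=/momun, d=/prozuto, yielding ok.
Then keep.etch passing p=/stutas, c=mecu, and observe created.
I call keep.newfold passing p=/jular, → ok.
Then keep.newfold passing p=/smusli: ok.
Next I call keep.openup passing p=/prozuto, and see botro.

Answer: {prozuto=botro}


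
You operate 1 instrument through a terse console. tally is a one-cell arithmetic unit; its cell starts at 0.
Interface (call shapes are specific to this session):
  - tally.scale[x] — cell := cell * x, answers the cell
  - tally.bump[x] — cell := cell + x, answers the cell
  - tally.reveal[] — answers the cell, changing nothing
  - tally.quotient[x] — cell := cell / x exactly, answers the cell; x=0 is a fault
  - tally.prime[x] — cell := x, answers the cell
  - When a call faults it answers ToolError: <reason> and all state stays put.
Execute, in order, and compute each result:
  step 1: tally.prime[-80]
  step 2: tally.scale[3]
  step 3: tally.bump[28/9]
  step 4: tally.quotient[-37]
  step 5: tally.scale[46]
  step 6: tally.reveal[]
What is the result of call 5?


Do: tally.prime[-80]
See: -80
Do: tally.scale[3]
See: -240
Do: tally.bump[28/9]
See: -2132/9
Do: tally.quotient[-37]
See: 2132/333
Do: tally.scale[46]
See: 98072/333
Do: tally.reveal[]
See: 98072/333

Answer: 98072/333


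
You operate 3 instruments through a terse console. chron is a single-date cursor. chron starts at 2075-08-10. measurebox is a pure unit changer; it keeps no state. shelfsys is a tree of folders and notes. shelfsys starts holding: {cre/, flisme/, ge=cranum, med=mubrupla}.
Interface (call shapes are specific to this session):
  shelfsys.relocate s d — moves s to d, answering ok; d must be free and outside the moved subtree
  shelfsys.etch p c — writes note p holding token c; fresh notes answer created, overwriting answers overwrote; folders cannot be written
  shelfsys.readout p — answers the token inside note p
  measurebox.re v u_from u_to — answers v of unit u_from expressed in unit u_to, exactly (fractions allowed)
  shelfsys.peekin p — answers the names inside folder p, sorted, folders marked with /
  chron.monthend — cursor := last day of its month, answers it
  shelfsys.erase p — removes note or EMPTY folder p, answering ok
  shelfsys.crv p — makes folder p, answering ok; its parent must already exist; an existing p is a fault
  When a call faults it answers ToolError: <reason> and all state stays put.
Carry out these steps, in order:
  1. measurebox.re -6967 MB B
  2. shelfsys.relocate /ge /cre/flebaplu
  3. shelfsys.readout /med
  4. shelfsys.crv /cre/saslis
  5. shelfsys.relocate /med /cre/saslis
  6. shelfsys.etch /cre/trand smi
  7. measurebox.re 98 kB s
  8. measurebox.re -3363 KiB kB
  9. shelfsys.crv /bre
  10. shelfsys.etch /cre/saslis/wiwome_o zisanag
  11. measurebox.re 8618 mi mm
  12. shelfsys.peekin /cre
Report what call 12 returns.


Answer: [flebaplu, saslis/, trand]

Derivation:
Step: measurebox.re[v='-6967'; u_from='MB'; u_to='B']
Result: -6967000000
Step: shelfsys.relocate[s='/ge'; d='/cre/flebaplu']
Result: ok
Step: shelfsys.readout[p='/med']
Result: mubrupla
Step: shelfsys.crv[p='/cre/saslis']
Result: ok
Step: shelfsys.relocate[s='/med'; d='/cre/saslis']
Result: ToolError: exists
Step: shelfsys.etch[p='/cre/trand'; c='smi']
Result: created
Step: measurebox.re[v='98'; u_from='kB'; u_to='s']
Result: ToolError: incompatible units
Step: measurebox.re[v='-3363'; u_from='KiB'; u_to='kB']
Result: -430464/125
Step: shelfsys.crv[p='/bre']
Result: ok
Step: shelfsys.etch[p='/cre/saslis/wiwome_o'; c='zisanag']
Result: created
Step: measurebox.re[v='8618'; u_from='mi'; u_to='mm']
Result: 13869326592
Step: shelfsys.peekin[p='/cre']
Result: [flebaplu, saslis/, trand]


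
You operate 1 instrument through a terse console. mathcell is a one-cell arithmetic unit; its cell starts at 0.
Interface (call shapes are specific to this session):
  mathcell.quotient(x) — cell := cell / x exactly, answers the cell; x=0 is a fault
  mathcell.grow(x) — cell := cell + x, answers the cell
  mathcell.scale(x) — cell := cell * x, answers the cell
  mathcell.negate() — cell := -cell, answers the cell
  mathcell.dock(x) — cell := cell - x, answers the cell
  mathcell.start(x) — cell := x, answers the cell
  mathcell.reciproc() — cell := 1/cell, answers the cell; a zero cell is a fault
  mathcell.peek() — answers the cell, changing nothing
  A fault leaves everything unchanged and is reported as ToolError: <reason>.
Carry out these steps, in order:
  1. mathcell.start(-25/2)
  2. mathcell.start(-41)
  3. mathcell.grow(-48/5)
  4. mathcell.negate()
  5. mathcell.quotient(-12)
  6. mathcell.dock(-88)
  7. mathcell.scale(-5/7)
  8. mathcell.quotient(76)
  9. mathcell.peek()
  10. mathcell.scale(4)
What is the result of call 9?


Answer: -5027/6384

Derivation:
% mathcell.start(x=-25/2) -> -25/2
% mathcell.start(x=-41) -> -41
% mathcell.grow(x=-48/5) -> -253/5
% mathcell.negate() -> 253/5
% mathcell.quotient(x=-12) -> -253/60
% mathcell.dock(x=-88) -> 5027/60
% mathcell.scale(x=-5/7) -> -5027/84
% mathcell.quotient(x=76) -> -5027/6384
% mathcell.peek() -> -5027/6384
% mathcell.scale(x=4) -> -5027/1596


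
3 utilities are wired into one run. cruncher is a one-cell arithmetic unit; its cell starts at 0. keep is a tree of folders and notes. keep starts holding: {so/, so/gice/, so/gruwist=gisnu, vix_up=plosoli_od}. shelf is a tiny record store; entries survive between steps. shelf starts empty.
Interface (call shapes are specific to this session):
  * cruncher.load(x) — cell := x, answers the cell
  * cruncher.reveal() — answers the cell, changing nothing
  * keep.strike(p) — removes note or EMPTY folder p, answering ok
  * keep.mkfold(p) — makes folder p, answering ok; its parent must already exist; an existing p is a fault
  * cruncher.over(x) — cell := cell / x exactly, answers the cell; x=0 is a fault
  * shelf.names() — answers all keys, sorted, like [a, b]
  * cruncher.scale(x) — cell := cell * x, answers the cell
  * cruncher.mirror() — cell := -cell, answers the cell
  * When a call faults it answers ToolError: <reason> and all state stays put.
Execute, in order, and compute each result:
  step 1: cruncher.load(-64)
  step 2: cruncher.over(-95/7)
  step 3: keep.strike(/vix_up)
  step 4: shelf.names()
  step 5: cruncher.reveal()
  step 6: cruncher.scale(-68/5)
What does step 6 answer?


==> cruncher.load(x=-64)
<== -64
==> cruncher.over(x=-95/7)
<== 448/95
==> keep.strike(p=/vix_up)
<== ok
==> shelf.names()
<== []
==> cruncher.reveal()
<== 448/95
==> cruncher.scale(x=-68/5)
<== -30464/475

Answer: -30464/475


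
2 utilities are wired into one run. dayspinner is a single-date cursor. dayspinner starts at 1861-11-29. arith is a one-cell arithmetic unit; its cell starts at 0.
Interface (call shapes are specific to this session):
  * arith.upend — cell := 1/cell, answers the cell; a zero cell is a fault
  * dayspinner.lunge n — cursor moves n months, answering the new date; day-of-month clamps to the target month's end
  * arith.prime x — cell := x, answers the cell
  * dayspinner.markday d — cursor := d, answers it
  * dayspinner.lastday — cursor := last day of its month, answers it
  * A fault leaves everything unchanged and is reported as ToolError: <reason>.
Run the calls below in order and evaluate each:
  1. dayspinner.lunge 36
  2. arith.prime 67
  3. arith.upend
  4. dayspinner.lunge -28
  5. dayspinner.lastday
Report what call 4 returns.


>> lunge(n='36')
<< 1864-11-29
>> prime(x='67')
<< 67
>> upend()
<< 1/67
>> lunge(n='-28')
<< 1862-07-29
>> lastday()
<< 1862-07-31

Answer: 1862-07-29


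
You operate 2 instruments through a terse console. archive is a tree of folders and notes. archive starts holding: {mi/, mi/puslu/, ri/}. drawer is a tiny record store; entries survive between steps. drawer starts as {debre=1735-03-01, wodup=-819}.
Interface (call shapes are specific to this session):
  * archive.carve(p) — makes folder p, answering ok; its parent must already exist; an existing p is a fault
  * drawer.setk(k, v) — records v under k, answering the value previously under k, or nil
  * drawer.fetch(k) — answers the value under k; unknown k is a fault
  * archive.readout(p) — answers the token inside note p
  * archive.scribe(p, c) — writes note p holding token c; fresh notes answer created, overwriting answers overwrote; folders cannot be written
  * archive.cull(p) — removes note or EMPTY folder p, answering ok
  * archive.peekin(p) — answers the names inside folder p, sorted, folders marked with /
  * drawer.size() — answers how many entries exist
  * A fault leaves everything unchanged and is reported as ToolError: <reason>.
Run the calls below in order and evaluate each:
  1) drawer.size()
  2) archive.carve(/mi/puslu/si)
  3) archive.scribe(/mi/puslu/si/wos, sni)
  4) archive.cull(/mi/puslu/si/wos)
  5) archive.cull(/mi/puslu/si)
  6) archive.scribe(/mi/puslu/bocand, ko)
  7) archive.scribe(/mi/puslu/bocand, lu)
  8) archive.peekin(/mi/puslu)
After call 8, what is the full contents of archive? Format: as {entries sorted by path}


Answer: {mi/, mi/puslu/, mi/puslu/bocand=lu, ri/}

Derivation:
% 1. drawer.size() == 2
% 2. archive.carve(p→/mi/puslu/si) == ok
% 3. archive.scribe(p→/mi/puslu/si/wos, c→sni) == created
% 4. archive.cull(p→/mi/puslu/si/wos) == ok
% 5. archive.cull(p→/mi/puslu/si) == ok
% 6. archive.scribe(p→/mi/puslu/bocand, c→ko) == created
% 7. archive.scribe(p→/mi/puslu/bocand, c→lu) == overwrote
% 8. archive.peekin(p→/mi/puslu) == [bocand]


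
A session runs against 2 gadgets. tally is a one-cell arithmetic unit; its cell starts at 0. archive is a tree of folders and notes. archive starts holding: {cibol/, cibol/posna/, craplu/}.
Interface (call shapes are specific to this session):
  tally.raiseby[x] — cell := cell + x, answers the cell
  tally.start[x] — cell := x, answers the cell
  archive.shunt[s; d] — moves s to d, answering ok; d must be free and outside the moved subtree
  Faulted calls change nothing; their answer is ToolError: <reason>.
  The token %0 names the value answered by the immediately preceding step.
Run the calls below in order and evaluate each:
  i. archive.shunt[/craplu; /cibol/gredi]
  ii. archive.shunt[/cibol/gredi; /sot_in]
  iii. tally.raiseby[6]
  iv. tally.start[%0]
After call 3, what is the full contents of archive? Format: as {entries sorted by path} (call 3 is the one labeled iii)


Answer: {cibol/, cibol/posna/, sot_in/}

Derivation:
→ shunt(s='/craplu', d='/cibol/gredi')
← ok
→ shunt(s='/cibol/gredi', d='/sot_in')
← ok
→ raiseby(x='6')
← 6
→ start(x='%0')
← 6


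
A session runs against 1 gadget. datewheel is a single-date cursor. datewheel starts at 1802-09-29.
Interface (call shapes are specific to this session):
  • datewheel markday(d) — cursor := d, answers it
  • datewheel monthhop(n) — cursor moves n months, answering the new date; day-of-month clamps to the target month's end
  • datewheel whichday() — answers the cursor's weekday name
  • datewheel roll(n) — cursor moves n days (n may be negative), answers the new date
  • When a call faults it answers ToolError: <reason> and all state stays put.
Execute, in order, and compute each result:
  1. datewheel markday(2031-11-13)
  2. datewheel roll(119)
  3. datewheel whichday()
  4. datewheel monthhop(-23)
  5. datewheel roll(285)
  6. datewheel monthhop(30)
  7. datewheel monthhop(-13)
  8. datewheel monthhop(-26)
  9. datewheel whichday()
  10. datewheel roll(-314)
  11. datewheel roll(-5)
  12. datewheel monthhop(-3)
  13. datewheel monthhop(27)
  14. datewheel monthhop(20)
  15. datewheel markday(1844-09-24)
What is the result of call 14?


Answer: 2033-02-06

Derivation:
I call datewheel markday(d='2031-11-13'), giving 2031-11-13.
I use datewheel roll(n='119'), and get 2032-03-11.
I try datewheel whichday(), yielding Thursday.
I try datewheel monthhop(n='-23'), and see 2030-04-11.
I invoke datewheel roll(n='285'), and observe 2031-01-21.
I try datewheel monthhop(n='30'): 2033-07-21.
I run datewheel monthhop(n='-13'), yielding 2032-06-21.
Calling datewheel monthhop(n='-26'), and get 2030-04-21.
Then datewheel whichday(), and get Sunday.
I call datewheel roll(n='-314'), — result: 2029-06-11.
Using datewheel roll(n='-5'), and observe 2029-06-06.
I run datewheel monthhop(n='-3'), and observe 2029-03-06.
I try datewheel monthhop(n='27'), — result: 2031-06-06.
Then datewheel monthhop(n='20'): 2033-02-06.
Then datewheel markday(d='1844-09-24'), yielding 1844-09-24.


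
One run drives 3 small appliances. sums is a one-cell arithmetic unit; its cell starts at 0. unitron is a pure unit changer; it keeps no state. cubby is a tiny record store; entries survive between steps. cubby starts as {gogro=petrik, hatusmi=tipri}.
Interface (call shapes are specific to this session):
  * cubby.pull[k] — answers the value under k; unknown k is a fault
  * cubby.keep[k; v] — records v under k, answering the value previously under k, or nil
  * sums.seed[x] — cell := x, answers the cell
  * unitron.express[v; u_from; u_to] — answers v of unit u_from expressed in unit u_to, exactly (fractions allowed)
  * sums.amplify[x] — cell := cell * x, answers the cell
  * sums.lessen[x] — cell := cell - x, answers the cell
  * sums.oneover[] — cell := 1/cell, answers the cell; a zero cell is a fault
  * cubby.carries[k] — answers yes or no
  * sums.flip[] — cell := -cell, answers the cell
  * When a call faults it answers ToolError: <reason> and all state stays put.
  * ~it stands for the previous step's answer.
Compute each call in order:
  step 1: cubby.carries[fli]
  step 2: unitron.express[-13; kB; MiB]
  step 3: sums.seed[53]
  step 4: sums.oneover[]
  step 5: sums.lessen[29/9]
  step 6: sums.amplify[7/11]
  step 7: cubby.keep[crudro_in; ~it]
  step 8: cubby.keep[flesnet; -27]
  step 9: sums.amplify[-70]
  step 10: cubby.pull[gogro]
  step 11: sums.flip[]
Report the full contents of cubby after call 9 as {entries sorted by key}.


Invoking carries(fli), and see no.
I call express(-13, kB, MiB), — result: -1625/131072.
Calling seed(53), which returns 53.
I use oneover(), yielding 1/53.
Using lessen(29/9), yielding -1528/477.
I invoke amplify(7/11): -10696/5247.
Then keep(crudro_in, ~it), — result: nil.
Then keep(flesnet, -27), → nil.
I invoke amplify(-70), which returns 748720/5247.
Next I call pull(gogro): petrik.
Calling flip, → -748720/5247.

Answer: {crudro_in=-10696/5247, flesnet=-27, gogro=petrik, hatusmi=tipri}


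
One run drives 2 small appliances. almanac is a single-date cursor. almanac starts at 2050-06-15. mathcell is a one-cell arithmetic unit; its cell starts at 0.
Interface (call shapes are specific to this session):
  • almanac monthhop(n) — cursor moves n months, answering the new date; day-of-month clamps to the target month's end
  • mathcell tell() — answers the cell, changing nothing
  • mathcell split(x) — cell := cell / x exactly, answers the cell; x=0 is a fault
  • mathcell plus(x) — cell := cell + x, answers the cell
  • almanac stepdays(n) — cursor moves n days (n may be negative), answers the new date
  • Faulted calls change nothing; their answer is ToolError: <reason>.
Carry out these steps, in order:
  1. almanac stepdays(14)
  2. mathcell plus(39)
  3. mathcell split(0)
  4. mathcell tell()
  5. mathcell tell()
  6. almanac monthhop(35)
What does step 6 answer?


Answer: 2053-05-29

Derivation:
// 1. almanac stepdays(n=14) == 2050-06-29
// 2. mathcell plus(x=39) == 39
// 3. mathcell split(x=0) == ToolError: division by zero
// 4. mathcell tell() == 39
// 5. mathcell tell() == 39
// 6. almanac monthhop(n=35) == 2053-05-29


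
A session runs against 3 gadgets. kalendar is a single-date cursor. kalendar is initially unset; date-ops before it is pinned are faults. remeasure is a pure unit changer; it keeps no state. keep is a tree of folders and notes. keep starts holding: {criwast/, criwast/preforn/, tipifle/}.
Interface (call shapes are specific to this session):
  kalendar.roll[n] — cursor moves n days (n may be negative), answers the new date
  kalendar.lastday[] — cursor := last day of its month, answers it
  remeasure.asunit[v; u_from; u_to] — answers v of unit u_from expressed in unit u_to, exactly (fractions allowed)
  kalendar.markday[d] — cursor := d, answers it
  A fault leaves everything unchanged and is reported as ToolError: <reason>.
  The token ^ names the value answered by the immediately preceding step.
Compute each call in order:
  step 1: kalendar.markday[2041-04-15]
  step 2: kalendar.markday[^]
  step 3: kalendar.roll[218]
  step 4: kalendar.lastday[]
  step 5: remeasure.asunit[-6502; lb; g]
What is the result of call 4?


Answer: 2041-11-30

Derivation:
# markday(2041-04-15) -> 2041-04-15
# markday(^) -> 2041-04-15
# roll(218) -> 2041-11-19
# lastday() -> 2041-11-30
# asunit(-6502, lb, g) -> -147462879487/50000


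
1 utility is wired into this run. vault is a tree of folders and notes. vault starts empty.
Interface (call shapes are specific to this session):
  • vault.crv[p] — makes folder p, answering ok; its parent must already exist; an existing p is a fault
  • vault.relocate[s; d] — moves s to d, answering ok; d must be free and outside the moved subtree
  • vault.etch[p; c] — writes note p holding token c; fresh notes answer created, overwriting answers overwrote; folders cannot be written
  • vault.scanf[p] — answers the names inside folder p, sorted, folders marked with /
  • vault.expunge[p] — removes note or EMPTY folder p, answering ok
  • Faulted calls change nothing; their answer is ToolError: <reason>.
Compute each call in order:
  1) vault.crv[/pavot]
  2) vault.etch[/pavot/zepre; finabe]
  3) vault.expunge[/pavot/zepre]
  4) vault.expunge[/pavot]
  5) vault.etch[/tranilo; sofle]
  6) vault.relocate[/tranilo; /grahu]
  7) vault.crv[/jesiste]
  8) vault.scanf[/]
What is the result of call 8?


Answer: [grahu, jesiste/]

Derivation:
$ vault.crv p=/pavot
:: ok
$ vault.etch p=/pavot/zepre c=finabe
:: created
$ vault.expunge p=/pavot/zepre
:: ok
$ vault.expunge p=/pavot
:: ok
$ vault.etch p=/tranilo c=sofle
:: created
$ vault.relocate s=/tranilo d=/grahu
:: ok
$ vault.crv p=/jesiste
:: ok
$ vault.scanf p=/
:: [grahu, jesiste/]


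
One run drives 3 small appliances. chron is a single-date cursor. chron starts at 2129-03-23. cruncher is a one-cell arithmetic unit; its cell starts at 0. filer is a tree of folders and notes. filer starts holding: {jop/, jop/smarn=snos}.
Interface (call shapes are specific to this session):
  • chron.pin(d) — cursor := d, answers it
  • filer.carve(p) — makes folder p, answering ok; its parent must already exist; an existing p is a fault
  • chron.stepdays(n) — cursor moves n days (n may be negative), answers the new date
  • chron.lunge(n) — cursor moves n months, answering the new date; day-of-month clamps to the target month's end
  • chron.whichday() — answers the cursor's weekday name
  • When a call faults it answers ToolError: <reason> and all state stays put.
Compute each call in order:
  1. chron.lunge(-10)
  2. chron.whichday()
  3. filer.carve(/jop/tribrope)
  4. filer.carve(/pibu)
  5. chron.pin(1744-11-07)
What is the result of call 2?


Invoking chron.lunge with n='-10', yielding 2128-05-23.
I run chron.whichday(), — result: Sunday.
Using filer.carve with p='/jop/tribrope', and observe ok.
Then filer.carve with p='/pibu', and observe ok.
I use chron.pin with d='1744-11-07', and see 1744-11-07.

Answer: Sunday


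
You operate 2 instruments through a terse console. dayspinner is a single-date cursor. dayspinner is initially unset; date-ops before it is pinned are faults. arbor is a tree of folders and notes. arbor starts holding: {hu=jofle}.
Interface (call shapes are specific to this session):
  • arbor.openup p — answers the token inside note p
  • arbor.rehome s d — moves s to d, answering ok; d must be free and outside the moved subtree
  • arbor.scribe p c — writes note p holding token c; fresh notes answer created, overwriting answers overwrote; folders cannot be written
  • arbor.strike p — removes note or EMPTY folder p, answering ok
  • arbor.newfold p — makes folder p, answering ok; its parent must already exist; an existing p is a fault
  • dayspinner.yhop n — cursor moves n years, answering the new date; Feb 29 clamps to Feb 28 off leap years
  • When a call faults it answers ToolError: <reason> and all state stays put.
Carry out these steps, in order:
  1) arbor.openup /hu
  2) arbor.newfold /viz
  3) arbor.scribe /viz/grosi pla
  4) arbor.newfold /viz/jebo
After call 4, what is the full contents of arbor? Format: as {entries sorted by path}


! openup(p=/hu) == jofle
! newfold(p=/viz) == ok
! scribe(p=/viz/grosi, c=pla) == created
! newfold(p=/viz/jebo) == ok

Answer: {hu=jofle, viz/, viz/grosi=pla, viz/jebo/}


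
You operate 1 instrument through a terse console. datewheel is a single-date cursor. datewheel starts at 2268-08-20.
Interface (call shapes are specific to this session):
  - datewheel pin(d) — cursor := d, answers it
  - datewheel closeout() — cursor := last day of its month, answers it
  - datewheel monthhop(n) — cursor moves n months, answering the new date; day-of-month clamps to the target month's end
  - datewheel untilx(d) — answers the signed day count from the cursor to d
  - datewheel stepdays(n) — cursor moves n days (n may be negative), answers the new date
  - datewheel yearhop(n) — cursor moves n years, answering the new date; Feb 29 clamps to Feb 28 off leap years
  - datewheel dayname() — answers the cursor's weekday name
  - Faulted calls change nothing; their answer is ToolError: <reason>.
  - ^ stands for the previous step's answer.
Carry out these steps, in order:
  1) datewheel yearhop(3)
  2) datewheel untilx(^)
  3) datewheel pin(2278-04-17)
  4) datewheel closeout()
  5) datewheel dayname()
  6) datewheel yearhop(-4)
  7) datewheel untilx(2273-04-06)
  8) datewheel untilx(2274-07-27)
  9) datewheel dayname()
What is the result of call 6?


Answer: 2274-04-30

Derivation:
-- datewheel yearhop(n=3) : 2271-08-20
-- datewheel untilx(d=^) : 0
-- datewheel pin(d=2278-04-17) : 2278-04-17
-- datewheel closeout() : 2278-04-30
-- datewheel dayname() : Tuesday
-- datewheel yearhop(n=-4) : 2274-04-30
-- datewheel untilx(d=2273-04-06) : -389
-- datewheel untilx(d=2274-07-27) : 88
-- datewheel dayname() : Thursday


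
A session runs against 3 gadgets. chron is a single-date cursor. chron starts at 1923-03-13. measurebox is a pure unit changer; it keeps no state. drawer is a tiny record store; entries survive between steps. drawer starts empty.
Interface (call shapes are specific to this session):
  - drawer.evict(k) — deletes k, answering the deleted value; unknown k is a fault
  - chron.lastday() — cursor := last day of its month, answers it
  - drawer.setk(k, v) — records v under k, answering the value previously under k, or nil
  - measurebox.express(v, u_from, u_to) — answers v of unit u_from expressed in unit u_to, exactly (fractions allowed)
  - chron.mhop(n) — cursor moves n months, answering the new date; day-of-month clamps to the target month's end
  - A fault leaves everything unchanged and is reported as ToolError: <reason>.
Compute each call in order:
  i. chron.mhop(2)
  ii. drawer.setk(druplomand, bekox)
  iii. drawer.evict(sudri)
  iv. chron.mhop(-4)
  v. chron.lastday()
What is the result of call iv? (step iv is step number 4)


Answer: 1923-01-13

Derivation:
I call chron.mhop with n→2, and observe 1923-05-13.
Using drawer.setk with k→druplomand, v→bekox, and see nil.
I use drawer.evict with k→sudri, and observe ToolError: no such key sudri.
I use chron.mhop with n→-4, and get 1923-01-13.
I invoke chron.lastday(), yielding 1923-01-31.


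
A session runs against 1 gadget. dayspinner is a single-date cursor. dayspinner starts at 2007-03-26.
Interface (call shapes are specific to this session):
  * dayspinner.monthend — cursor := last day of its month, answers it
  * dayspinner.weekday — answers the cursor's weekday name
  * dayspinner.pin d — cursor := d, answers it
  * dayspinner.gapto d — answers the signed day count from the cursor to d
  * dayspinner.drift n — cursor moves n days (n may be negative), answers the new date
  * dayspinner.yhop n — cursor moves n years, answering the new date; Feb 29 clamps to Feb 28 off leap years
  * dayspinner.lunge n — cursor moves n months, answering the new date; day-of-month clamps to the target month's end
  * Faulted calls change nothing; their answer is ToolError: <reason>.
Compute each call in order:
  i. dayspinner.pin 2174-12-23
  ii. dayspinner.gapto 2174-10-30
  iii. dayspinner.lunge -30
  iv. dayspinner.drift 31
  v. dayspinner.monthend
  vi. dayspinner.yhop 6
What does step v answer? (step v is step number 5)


% pin d: 2174-12-23
:: 2174-12-23
% gapto d: 2174-10-30
:: -54
% lunge n: -30
:: 2172-06-23
% drift n: 31
:: 2172-07-24
% monthend
:: 2172-07-31
% yhop n: 6
:: 2178-07-31

Answer: 2172-07-31


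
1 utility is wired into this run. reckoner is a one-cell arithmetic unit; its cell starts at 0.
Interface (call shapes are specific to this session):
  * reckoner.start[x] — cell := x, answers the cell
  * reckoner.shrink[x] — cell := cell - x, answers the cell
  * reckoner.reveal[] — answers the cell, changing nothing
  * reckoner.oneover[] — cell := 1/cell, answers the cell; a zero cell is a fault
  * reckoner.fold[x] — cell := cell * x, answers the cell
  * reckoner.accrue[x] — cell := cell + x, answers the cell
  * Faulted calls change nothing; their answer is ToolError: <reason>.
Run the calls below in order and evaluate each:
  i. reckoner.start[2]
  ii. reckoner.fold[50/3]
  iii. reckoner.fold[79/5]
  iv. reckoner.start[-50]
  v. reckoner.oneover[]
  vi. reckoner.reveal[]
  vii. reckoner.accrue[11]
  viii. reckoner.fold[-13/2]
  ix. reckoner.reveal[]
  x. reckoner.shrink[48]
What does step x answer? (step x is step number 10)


Answer: -11937/100

Derivation:
Invoking reckoner.start with x: 2, giving 2.
I run reckoner.fold with x: 50/3, yielding 100/3.
Next I call reckoner.fold with x: 79/5, and get 1580/3.
Then reckoner.start with x: -50, and get -50.
I use reckoner.oneover(), → -1/50.
I use reckoner.reveal(), → -1/50.
I use reckoner.accrue with x: 11, and see 549/50.
I try reckoner.fold with x: -13/2, which returns -7137/100.
Invoking reckoner.reveal, which returns -7137/100.
I try reckoner.shrink with x: 48, and see -11937/100.


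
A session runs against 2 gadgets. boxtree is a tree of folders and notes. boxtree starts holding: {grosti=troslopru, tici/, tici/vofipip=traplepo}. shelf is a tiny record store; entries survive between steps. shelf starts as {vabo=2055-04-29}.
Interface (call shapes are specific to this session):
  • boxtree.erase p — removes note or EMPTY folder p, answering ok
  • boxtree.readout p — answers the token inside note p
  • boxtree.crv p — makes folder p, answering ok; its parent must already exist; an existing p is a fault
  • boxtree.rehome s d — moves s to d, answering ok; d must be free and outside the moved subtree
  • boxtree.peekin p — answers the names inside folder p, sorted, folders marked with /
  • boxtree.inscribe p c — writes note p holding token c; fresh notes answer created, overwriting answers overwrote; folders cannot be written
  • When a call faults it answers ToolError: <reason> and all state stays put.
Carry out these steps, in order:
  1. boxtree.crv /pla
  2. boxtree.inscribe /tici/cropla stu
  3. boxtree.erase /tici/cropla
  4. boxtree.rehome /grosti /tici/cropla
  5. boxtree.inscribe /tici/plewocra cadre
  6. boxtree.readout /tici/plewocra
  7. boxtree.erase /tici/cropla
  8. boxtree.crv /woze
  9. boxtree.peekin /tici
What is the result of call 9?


// boxtree.crv(p→/pla) -> ok
// boxtree.inscribe(p→/tici/cropla, c→stu) -> created
// boxtree.erase(p→/tici/cropla) -> ok
// boxtree.rehome(s→/grosti, d→/tici/cropla) -> ok
// boxtree.inscribe(p→/tici/plewocra, c→cadre) -> created
// boxtree.readout(p→/tici/plewocra) -> cadre
// boxtree.erase(p→/tici/cropla) -> ok
// boxtree.crv(p→/woze) -> ok
// boxtree.peekin(p→/tici) -> [plewocra, vofipip]

Answer: [plewocra, vofipip]


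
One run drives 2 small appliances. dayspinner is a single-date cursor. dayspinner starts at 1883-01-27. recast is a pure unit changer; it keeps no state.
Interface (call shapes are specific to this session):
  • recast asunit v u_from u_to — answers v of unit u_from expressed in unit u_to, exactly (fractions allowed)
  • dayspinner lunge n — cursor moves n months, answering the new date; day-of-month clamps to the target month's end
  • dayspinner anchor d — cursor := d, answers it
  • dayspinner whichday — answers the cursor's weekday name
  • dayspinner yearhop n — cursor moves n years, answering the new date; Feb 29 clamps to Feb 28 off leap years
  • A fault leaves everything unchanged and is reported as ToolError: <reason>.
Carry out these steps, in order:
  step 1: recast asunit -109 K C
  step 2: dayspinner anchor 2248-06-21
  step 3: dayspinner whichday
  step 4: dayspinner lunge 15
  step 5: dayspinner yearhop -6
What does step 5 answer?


Answer: 2243-09-21

Derivation:
# 1. recast asunit(v→-109, u_from→K, u_to→C) -> -7643/20
# 2. dayspinner anchor(d→2248-06-21) -> 2248-06-21
# 3. dayspinner whichday() -> Wednesday
# 4. dayspinner lunge(n→15) -> 2249-09-21
# 5. dayspinner yearhop(n→-6) -> 2243-09-21


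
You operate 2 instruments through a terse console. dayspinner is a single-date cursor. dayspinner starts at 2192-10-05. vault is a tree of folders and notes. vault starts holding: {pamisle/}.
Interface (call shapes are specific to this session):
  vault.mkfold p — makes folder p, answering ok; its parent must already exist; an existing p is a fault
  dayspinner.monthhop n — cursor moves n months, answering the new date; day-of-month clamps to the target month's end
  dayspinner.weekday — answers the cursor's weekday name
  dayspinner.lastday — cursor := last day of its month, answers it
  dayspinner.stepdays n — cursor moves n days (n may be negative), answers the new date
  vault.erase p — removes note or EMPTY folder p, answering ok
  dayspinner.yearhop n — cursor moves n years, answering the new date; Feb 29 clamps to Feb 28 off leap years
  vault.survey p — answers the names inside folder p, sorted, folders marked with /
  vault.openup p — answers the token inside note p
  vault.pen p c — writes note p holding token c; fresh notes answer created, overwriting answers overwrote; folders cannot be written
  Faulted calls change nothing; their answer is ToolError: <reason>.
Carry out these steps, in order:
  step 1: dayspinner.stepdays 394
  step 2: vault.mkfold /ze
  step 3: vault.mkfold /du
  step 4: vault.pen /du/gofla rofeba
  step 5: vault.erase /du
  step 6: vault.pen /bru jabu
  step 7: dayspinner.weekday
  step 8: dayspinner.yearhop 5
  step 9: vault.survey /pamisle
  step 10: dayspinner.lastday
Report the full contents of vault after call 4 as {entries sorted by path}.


Answer: {du/, du/gofla=rofeba, pamisle/, ze/}

Derivation:
// dayspinner.stepdays(394) -> 2193-11-03
// vault.mkfold(/ze) -> ok
// vault.mkfold(/du) -> ok
// vault.pen(/du/gofla, rofeba) -> created
// vault.erase(/du) -> ToolError: not empty
// vault.pen(/bru, jabu) -> created
// dayspinner.weekday() -> Sunday
// dayspinner.yearhop(5) -> 2198-11-03
// vault.survey(/pamisle) -> []
// dayspinner.lastday() -> 2198-11-30


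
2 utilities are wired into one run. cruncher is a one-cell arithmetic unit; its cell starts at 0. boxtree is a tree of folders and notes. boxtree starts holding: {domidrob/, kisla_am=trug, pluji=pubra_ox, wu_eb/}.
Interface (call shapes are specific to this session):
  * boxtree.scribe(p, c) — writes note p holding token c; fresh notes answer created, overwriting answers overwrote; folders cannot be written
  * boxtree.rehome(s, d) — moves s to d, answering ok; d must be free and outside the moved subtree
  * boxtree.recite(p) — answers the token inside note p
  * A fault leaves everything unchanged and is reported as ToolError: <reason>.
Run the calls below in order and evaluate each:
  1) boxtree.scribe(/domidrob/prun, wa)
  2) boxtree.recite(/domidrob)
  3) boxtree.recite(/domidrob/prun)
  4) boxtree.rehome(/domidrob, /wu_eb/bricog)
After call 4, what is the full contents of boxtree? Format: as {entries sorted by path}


Answer: {kisla_am=trug, pluji=pubra_ox, wu_eb/, wu_eb/bricog/, wu_eb/bricog/prun=wa}

Derivation:
> boxtree.scribe /domidrob/prun wa
= created
> boxtree.recite /domidrob
= ToolError: is a directory
> boxtree.recite /domidrob/prun
= wa
> boxtree.rehome /domidrob /wu_eb/bricog
= ok


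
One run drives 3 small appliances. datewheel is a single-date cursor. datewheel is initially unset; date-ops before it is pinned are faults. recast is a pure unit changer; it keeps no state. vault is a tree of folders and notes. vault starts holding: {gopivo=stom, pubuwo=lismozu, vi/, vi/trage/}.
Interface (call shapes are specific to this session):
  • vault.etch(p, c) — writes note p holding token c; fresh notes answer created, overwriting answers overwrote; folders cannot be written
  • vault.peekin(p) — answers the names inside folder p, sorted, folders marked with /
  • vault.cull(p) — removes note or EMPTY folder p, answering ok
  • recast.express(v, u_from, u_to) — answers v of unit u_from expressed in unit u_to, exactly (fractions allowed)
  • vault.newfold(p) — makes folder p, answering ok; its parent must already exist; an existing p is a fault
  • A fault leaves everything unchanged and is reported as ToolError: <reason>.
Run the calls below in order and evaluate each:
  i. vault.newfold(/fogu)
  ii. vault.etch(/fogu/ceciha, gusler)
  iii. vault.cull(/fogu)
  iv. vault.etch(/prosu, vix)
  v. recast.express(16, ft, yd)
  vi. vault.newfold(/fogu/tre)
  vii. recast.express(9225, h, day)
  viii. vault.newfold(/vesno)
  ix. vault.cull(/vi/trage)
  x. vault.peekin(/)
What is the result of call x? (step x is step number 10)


Answer: [fogu/, gopivo, prosu, pubuwo, vesno/, vi/]

Derivation:
[in] vault.newfold /fogu
= ok
[in] vault.etch /fogu/ceciha gusler
= created
[in] vault.cull /fogu
= ToolError: not empty
[in] vault.etch /prosu vix
= created
[in] recast.express 16 ft yd
= 16/3
[in] vault.newfold /fogu/tre
= ok
[in] recast.express 9225 h day
= 3075/8
[in] vault.newfold /vesno
= ok
[in] vault.cull /vi/trage
= ok
[in] vault.peekin /
= [fogu/, gopivo, prosu, pubuwo, vesno/, vi/]
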